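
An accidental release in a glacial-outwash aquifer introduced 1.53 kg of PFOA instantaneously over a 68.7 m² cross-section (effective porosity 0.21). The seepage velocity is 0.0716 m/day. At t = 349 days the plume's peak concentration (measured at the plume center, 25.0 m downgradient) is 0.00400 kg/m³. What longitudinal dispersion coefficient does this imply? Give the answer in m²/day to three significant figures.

0.160 m²/day

At the plume center C_max = M/(n_e·A·√(4πDt)), so D = M²/(4πt·(n_e·A·C_max)²).
n_e·A·C_max = 0.21 × 68.7 × 0.00400 = 0.05771 kg/m.
D = 1.53²/(4π × 349 × 0.05771²) = 0.160 m²/day.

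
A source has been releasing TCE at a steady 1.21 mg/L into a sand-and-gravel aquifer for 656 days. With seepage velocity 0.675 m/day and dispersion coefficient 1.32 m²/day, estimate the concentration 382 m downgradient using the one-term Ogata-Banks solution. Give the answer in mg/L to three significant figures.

1.12 mg/L

For a continuous step input, C/C₀ ≈ ½·erfc((x−vt)/(2√(Dt))).
vt = 0.675 × 656 = 442.8 m and 2√(Dt) = 2√(1.32 × 656) = 58.85 m.
Argument (x−vt)/(2√(Dt)) = (382 − 442.8)/58.85 = -1.033; ½·erfc(-1.033) = 0.9280.
C = 1.21 × 0.9280 = 1.12 mg/L.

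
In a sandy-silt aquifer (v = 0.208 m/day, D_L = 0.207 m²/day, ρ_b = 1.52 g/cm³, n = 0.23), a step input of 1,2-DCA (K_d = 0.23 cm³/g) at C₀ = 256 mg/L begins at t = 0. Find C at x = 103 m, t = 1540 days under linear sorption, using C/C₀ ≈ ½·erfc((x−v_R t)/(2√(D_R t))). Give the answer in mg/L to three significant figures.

Retardation factor R = 1 + ρ_b·K_d/n = 1 + 1.52 × 0.23/0.23 = 2.520.
Sorption retards both mechanisms: v_R = v/R = 0.08254 m/day, D_R = D/R = 0.08214 m²/day.
v_R·t = 0.08254 × 1540 = 127.1116 m; 2√(D_R t) = 22.49 m; argument = (103 − 127.1116)/22.49 = -1.072.
C = C₀ × ½·erfc(-1.072) = 256 × 0.9352 = 239 mg/L.

239 mg/L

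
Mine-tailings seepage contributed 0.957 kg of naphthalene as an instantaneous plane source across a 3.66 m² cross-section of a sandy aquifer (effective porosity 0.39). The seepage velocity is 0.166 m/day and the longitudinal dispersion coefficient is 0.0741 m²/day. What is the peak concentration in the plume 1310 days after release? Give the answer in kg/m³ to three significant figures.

The peak of an instantaneous 1D plume sits at x = vt; there the Gaussian factor is 1 and C_max = M/(n_e·A·√(4πDt)), where n_e·A is the pore area the mass is dissolved in.
√(4πDt) = √(4π × 0.0741 × 1310) = 34.93 m, so C_max = 0.957/(0.39 × 3.66 × 34.93) = 0.0192 kg/m³.

0.0192 kg/m³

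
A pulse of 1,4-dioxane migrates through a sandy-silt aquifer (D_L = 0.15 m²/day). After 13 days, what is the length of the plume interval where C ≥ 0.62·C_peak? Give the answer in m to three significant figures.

3.86 m

The plume is Gaussian with σ = √(2Dt) = √(2 × 0.15 × 13) = 1.975 m.
C/C_peak = exp(−Δx²/(2σ²)) = 0.62 ⇒ Δx = σ·√(−2 ln 0.62) = 1.975 × 0.9778 = 1.931 m.
Width = 2Δx = 3.86 m.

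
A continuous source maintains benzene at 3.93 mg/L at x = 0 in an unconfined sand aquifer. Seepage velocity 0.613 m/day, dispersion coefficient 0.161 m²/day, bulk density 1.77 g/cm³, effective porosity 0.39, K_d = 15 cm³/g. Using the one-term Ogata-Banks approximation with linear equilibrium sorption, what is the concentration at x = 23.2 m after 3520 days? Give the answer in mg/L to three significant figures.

Retardation factor R = 1 + ρ_b·K_d/n = 1 + 1.77 × 15/0.39 = 69.08.
Sorption retards both mechanisms: v_R = v/R = 0.008874 m/day, D_R = D/R = 0.002331 m²/day.
v_R·t = 0.008874 × 3520 = 31.23648 m; 2√(D_R t) = 5.729 m; argument = (23.2 − 31.23648)/5.729 = -1.403.
C = C₀ × ½·erfc(-1.403) = 3.93 × 0.9764 = 3.84 mg/L.

3.84 mg/L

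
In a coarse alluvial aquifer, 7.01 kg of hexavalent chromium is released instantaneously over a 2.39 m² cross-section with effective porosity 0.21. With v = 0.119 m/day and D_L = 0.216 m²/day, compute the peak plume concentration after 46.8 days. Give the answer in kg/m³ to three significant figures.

The peak of an instantaneous 1D plume sits at x = vt; there the Gaussian factor is 1 and C_max = M/(n_e·A·√(4πDt)), where n_e·A is the pore area the mass is dissolved in.
√(4πDt) = √(4π × 0.216 × 46.8) = 11.27 m, so C_max = 7.01/(0.21 × 2.39 × 11.27) = 1.24 kg/m³.

1.24 kg/m³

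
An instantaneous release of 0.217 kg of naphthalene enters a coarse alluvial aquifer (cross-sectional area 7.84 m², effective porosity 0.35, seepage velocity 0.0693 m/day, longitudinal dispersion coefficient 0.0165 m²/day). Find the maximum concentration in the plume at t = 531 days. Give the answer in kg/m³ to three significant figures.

0.00754 kg/m³

The peak of an instantaneous 1D plume sits at x = vt; there the Gaussian factor is 1 and C_max = M/(n_e·A·√(4πDt)), where n_e·A is the pore area the mass is dissolved in.
√(4πDt) = √(4π × 0.0165 × 531) = 10.49 m, so C_max = 0.217/(0.35 × 7.84 × 10.49) = 0.00754 kg/m³.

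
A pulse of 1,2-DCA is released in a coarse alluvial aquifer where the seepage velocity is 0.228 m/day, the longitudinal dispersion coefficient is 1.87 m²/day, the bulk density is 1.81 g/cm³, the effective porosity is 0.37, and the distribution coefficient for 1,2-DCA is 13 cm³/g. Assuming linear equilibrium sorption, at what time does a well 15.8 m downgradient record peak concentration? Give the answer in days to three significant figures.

Retardation factor R = 1 + ρ_b·K_d/n = 1 + 1.81 × 13/0.37 = 64.59.
Sorption retards both mechanisms: v_R = v/R = 0.003530 m/day, D_R = D/R = 0.02895 m²/day.
Peak time from v_R²t² + 2D_R t − x² = 0: t = (√(D_R² + v_R²x²) − D_R)/v_R².
√(D_R² + v_R²x²) = √(0.02895² + 0.003530² × 15.8²) = 0.06284; v_R² = 1.246e-05.
t = (0.06284 − 0.02895)/1.246e-05 = 2720 days.

2720 days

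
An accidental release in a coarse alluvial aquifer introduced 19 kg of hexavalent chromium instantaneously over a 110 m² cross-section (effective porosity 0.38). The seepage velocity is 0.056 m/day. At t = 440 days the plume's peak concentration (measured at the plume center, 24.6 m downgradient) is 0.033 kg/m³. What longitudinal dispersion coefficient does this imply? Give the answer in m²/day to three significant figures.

0.0343 m²/day

At the plume center C_max = M/(n_e·A·√(4πDt)), so D = M²/(4πt·(n_e·A·C_max)²).
n_e·A·C_max = 0.38 × 110 × 0.033 = 1.379 kg/m.
D = 19²/(4π × 440 × 1.379²) = 0.0343 m²/day.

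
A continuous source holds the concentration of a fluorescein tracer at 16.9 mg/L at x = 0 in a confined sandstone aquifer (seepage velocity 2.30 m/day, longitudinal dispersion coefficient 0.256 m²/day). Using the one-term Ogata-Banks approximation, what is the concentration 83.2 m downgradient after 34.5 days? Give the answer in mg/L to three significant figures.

3.04 mg/L

For a continuous step input, C/C₀ ≈ ½·erfc((x−vt)/(2√(Dt))).
vt = 2.30 × 34.5 = 79.35 m and 2√(Dt) = 2√(0.256 × 34.5) = 5.944 m.
Argument (x−vt)/(2√(Dt)) = (83.2 − 79.35)/5.944 = 0.6477; ½·erfc(0.6477) = 0.1798.
C = 16.9 × 0.1798 = 3.04 mg/L.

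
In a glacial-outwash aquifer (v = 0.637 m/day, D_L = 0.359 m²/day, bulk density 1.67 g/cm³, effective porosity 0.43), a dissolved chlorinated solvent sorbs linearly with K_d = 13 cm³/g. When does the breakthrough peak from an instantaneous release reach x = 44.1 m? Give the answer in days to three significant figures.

3520 days

Retardation factor R = 1 + ρ_b·K_d/n = 1 + 1.67 × 13/0.43 = 51.49.
Sorption retards both mechanisms: v_R = v/R = 0.01237 m/day, D_R = D/R = 0.006972 m²/day.
Peak time from v_R²t² + 2D_R t − x² = 0: t = (√(D_R² + v_R²x²) − D_R)/v_R².
√(D_R² + v_R²x²) = √(0.006972² + 0.01237² × 44.1²) = 0.5456; v_R² = 0.0001530.
t = (0.5456 − 0.006972)/0.0001530 = 3520 days.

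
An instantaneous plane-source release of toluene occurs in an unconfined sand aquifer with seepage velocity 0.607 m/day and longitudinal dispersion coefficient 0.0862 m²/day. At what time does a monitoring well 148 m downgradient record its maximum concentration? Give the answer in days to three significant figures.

For the 1D instantaneous-source solution, setting ∂C/∂t = 0 at fixed x gives v²t² + 2Dt − x² = 0, so t = (√(D² + v²x²) − D)/v².
√(D² + v²x²) = √(0.0862² + 0.607² × 148²) = 89.84; v² = 0.368449.
t = (89.84 − 0.0862)/0.368449 = 244 days (vs. the pure-advection estimate x/v = 244 d).

244 days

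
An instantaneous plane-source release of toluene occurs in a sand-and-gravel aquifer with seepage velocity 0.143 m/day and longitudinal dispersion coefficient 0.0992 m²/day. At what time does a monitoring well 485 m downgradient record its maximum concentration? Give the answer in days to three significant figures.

3390 days

For the 1D instantaneous-source solution, setting ∂C/∂t = 0 at fixed x gives v²t² + 2Dt − x² = 0, so t = (√(D² + v²x²) − D)/v².
√(D² + v²x²) = √(0.0992² + 0.143² × 485²) = 69.36; v² = 0.020449.
t = (69.36 − 0.0992)/0.020449 = 3390 days (vs. the pure-advection estimate x/v = 3390 d).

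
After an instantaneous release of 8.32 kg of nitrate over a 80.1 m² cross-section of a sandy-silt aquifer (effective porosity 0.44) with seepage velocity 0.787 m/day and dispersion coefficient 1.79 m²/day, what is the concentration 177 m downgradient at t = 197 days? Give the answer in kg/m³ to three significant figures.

For an instantaneous plane source, C(x,t) = M/(n_e·A·√(4πDt)) · exp(−(x−vt)²/(4Dt)), with n_e·A the pore (flow) area.
Plume center vt = 0.787 × 197 = 155.039 m, so the well at 177 m is 21.961 m downgradient of the peak.
√(4πDt) = 66.57 m, giving peak height M/(n_e·A·√(4πDt)) = 8.32/(0.44 × 80.1 × 66.57) = 0.003546 kg/m³.
(x−vt)²/(4Dt) = (21.961)²/(4 × 1.79 × 197) = 0.3419; exp(−0.3419) = 0.7104.
C = 0.003546 × 0.7104 = 0.00252 kg/m³.

0.00252 kg/m³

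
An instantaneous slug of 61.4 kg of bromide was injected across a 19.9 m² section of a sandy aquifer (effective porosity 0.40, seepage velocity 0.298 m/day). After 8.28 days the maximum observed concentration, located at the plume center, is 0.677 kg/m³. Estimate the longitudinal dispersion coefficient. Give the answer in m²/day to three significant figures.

At the plume center C_max = M/(n_e·A·√(4πDt)), so D = M²/(4πt·(n_e·A·C_max)²).
n_e·A·C_max = 0.40 × 19.9 × 0.677 = 5.389 kg/m.
D = 61.4²/(4π × 8.28 × 5.389²) = 1.25 m²/day.

1.25 m²/day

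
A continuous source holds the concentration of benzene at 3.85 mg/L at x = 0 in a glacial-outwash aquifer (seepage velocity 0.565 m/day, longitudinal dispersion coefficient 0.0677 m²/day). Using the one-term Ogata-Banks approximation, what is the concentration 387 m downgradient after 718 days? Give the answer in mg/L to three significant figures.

For a continuous step input, C/C₀ ≈ ½·erfc((x−vt)/(2√(Dt))).
vt = 0.565 × 718 = 405.67 m and 2√(Dt) = 2√(0.0677 × 718) = 13.94 m.
Argument (x−vt)/(2√(Dt)) = (387 − 405.67)/13.94 = -1.339; ½·erfc(-1.339) = 0.9709.
C = 3.85 × 0.9709 = 3.74 mg/L.

3.74 mg/L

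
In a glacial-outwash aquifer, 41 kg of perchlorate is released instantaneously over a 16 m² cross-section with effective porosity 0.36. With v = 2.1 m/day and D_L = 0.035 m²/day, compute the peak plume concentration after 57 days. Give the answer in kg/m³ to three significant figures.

The peak of an instantaneous 1D plume sits at x = vt; there the Gaussian factor is 1 and C_max = M/(n_e·A·√(4πDt)), where n_e·A is the pore area the mass is dissolved in.
√(4πDt) = √(4π × 0.035 × 57) = 5.007 m, so C_max = 41/(0.36 × 16 × 5.007) = 1.42 kg/m³.

1.42 kg/m³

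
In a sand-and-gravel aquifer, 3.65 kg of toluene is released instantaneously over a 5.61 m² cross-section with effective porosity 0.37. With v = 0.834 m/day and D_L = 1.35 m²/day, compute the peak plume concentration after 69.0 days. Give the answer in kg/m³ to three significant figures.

The peak of an instantaneous 1D plume sits at x = vt; there the Gaussian factor is 1 and C_max = M/(n_e·A·√(4πDt)), where n_e·A is the pore area the mass is dissolved in.
√(4πDt) = √(4π × 1.35 × 69.0) = 34.21 m, so C_max = 3.65/(0.37 × 5.61 × 34.21) = 0.0514 kg/m³.

0.0514 kg/m³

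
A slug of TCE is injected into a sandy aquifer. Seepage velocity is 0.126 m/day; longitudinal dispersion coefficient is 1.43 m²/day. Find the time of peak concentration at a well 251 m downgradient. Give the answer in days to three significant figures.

For the 1D instantaneous-source solution, setting ∂C/∂t = 0 at fixed x gives v²t² + 2Dt − x² = 0, so t = (√(D² + v²x²) − D)/v².
√(D² + v²x²) = √(1.43² + 0.126² × 251²) = 31.66; v² = 0.015876.
t = (31.66 − 1.43)/0.015876 = 1900 days (vs. the pure-advection estimate x/v = 1990 d).

1900 days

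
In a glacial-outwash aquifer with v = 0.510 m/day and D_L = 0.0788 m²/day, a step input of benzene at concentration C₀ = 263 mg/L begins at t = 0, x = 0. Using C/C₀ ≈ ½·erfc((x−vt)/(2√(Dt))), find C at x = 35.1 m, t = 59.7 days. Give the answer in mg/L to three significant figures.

17.0 mg/L

For a continuous step input, C/C₀ ≈ ½·erfc((x−vt)/(2√(Dt))).
vt = 0.510 × 59.7 = 30.447 m and 2√(Dt) = 2√(0.0788 × 59.7) = 4.338 m.
Argument (x−vt)/(2√(Dt)) = (35.1 − 30.447)/4.338 = 1.073; ½·erfc(1.073) = 0.06458.
C = 263 × 0.06458 = 17.0 mg/L.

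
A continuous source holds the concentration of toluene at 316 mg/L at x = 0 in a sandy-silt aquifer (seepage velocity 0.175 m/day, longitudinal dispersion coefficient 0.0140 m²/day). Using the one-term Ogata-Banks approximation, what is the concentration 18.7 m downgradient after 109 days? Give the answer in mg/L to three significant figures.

For a continuous step input, C/C₀ ≈ ½·erfc((x−vt)/(2√(Dt))).
vt = 0.175 × 109 = 19.075 m and 2√(Dt) = 2√(0.0140 × 109) = 2.471 m.
Argument (x−vt)/(2√(Dt)) = (18.7 − 19.075)/2.471 = -0.1518; ½·erfc(-0.1518) = 0.5850.
C = 316 × 0.5850 = 185 mg/L.

185 mg/L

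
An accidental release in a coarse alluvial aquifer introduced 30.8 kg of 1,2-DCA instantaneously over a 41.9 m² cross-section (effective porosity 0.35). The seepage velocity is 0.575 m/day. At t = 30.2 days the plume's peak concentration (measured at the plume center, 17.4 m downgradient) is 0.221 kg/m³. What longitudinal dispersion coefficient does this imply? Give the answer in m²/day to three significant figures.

0.238 m²/day

At the plume center C_max = M/(n_e·A·√(4πDt)), so D = M²/(4πt·(n_e·A·C_max)²).
n_e·A·C_max = 0.35 × 41.9 × 0.221 = 3.241 kg/m.
D = 30.8²/(4π × 30.2 × 3.241²) = 0.238 m²/day.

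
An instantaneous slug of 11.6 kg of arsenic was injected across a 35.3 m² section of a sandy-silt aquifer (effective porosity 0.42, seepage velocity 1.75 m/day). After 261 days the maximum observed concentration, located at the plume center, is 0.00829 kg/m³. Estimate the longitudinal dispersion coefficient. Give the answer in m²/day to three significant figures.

At the plume center C_max = M/(n_e·A·√(4πDt)), so D = M²/(4πt·(n_e·A·C_max)²).
n_e·A·C_max = 0.42 × 35.3 × 0.00829 = 0.1229 kg/m.
D = 11.6²/(4π × 261 × 0.1229²) = 2.72 m²/day.

2.72 m²/day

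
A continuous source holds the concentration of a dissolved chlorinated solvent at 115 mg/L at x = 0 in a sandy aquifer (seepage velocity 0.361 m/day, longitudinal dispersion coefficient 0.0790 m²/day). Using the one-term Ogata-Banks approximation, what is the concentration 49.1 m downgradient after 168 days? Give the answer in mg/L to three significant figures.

For a continuous step input, C/C₀ ≈ ½·erfc((x−vt)/(2√(Dt))).
vt = 0.361 × 168 = 60.648 m and 2√(Dt) = 2√(0.0790 × 168) = 7.286 m.
Argument (x−vt)/(2√(Dt)) = (49.1 − 60.648)/7.286 = -1.585; ½·erfc(-1.585) = 0.9875.
C = 115 × 0.9875 = 114 mg/L.

114 mg/L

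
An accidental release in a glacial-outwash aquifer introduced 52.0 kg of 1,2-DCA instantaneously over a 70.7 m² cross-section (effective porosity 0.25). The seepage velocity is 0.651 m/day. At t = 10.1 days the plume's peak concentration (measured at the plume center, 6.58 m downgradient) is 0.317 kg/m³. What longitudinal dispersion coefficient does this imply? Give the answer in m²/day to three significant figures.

0.679 m²/day

At the plume center C_max = M/(n_e·A·√(4πDt)), so D = M²/(4πt·(n_e·A·C_max)²).
n_e·A·C_max = 0.25 × 70.7 × 0.317 = 5.603 kg/m.
D = 52.0²/(4π × 10.1 × 5.603²) = 0.679 m²/day.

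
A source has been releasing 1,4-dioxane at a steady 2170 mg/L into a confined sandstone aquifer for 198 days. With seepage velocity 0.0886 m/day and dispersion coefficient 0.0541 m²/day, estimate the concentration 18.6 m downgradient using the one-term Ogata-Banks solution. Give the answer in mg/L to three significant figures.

889 mg/L

For a continuous step input, C/C₀ ≈ ½·erfc((x−vt)/(2√(Dt))).
vt = 0.0886 × 198 = 17.5428 m and 2√(Dt) = 2√(0.0541 × 198) = 6.546 m.
Argument (x−vt)/(2√(Dt)) = (18.6 − 17.5428)/6.546 = 0.1615; ½·erfc(0.1615) = 0.4097.
C = 2170 × 0.4097 = 889 mg/L.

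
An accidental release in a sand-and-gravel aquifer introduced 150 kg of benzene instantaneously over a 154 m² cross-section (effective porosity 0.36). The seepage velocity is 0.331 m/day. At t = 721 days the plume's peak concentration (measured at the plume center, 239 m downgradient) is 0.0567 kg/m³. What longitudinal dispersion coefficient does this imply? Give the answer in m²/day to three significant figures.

0.251 m²/day

At the plume center C_max = M/(n_e·A·√(4πDt)), so D = M²/(4πt·(n_e·A·C_max)²).
n_e·A·C_max = 0.36 × 154 × 0.0567 = 3.143 kg/m.
D = 150²/(4π × 721 × 3.143²) = 0.251 m²/day.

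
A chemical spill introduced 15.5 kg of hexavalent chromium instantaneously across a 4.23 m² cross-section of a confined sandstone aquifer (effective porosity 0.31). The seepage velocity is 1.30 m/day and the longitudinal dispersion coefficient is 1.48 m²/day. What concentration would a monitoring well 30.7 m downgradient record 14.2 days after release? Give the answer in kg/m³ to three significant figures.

For an instantaneous plane source, C(x,t) = M/(n_e·A·√(4πDt)) · exp(−(x−vt)²/(4Dt)), with n_e·A the pore (flow) area.
Plume center vt = 1.30 × 14.2 = 18.46 m, so the well at 30.7 m is 12.24 m downgradient of the peak.
√(4πDt) = 16.25 m, giving peak height M/(n_e·A·√(4πDt)) = 15.5/(0.31 × 4.23 × 16.25) = 0.7274 kg/m³.
(x−vt)²/(4Dt) = (12.24)²/(4 × 1.48 × 14.2) = 1.782; exp(−1.782) = 0.1683.
C = 0.7274 × 0.1683 = 0.122 kg/m³.

0.122 kg/m³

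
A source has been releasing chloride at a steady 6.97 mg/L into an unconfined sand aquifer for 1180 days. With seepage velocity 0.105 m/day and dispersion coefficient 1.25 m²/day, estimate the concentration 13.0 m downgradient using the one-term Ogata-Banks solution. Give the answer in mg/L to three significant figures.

For a continuous step input, C/C₀ ≈ ½·erfc((x−vt)/(2√(Dt))).
vt = 0.105 × 1180 = 123.9 m and 2√(Dt) = 2√(1.25 × 1180) = 76.81 m.
Argument (x−vt)/(2√(Dt)) = (13.0 − 123.9)/76.81 = -1.444; ½·erfc(-1.444) = 0.9794.
C = 6.97 × 0.9794 = 6.83 mg/L.

6.83 mg/L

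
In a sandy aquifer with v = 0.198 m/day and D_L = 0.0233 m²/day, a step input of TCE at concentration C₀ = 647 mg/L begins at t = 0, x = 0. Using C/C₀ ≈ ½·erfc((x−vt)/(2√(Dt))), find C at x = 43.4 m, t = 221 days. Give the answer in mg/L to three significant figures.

For a continuous step input, C/C₀ ≈ ½·erfc((x−vt)/(2√(Dt))).
vt = 0.198 × 221 = 43.758 m and 2√(Dt) = 2√(0.0233 × 221) = 4.538 m.
Argument (x−vt)/(2√(Dt)) = (43.4 − 43.758)/4.538 = -0.07889; ½·erfc(-0.07889) = 0.5444.
C = 647 × 0.5444 = 352 mg/L.

352 mg/L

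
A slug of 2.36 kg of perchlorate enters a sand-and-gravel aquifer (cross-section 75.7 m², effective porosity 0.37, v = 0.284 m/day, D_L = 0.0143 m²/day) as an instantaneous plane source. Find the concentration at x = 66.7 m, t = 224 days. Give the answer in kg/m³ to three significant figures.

For an instantaneous plane source, C(x,t) = M/(n_e·A·√(4πDt)) · exp(−(x−vt)²/(4Dt)), with n_e·A the pore (flow) area.
Plume center vt = 0.284 × 224 = 63.616 m, so the well at 66.7 m is 3.084 m downgradient of the peak.
√(4πDt) = 6.344 m, giving peak height M/(n_e·A·√(4πDt)) = 2.36/(0.37 × 75.7 × 6.344) = 0.01328 kg/m³.
(x−vt)²/(4Dt) = (3.084)²/(4 × 0.0143 × 224) = 0.7423; exp(−0.7423) = 0.4760.
C = 0.01328 × 0.4760 = 0.00632 kg/m³.

0.00632 kg/m³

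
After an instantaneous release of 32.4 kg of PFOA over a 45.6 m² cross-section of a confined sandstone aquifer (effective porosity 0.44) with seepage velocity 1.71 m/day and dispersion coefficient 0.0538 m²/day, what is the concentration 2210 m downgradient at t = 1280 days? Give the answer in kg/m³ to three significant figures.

0.0107 kg/m³

For an instantaneous plane source, C(x,t) = M/(n_e·A·√(4πDt)) · exp(−(x−vt)²/(4Dt)), with n_e·A the pore (flow) area.
Plume center vt = 1.71 × 1280 = 2188.8 m, so the well at 2210 m is 21.2 m downgradient of the peak.
√(4πDt) = 29.42 m, giving peak height M/(n_e·A·√(4πDt)) = 32.4/(0.44 × 45.6 × 29.42) = 0.05489 kg/m³.
(x−vt)²/(4Dt) = (21.2)²/(4 × 0.0538 × 1280) = 1.632; exp(−1.632) = 0.1955.
C = 0.05489 × 0.1955 = 0.0107 kg/m³.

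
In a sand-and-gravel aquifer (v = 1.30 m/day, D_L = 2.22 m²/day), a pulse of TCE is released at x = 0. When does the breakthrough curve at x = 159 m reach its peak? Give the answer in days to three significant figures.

121 days

For the 1D instantaneous-source solution, setting ∂C/∂t = 0 at fixed x gives v²t² + 2Dt − x² = 0, so t = (√(D² + v²x²) − D)/v².
√(D² + v²x²) = √(2.22² + 1.30² × 159²) = 206.7; v² = 1.69.
t = (206.7 − 2.22)/1.69 = 121 days (vs. the pure-advection estimate x/v = 122 d).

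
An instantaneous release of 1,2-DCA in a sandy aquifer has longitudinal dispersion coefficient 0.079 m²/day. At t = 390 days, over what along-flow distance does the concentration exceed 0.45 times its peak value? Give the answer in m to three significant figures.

19.8 m

The plume is Gaussian with σ = √(2Dt) = √(2 × 0.079 × 390) = 7.850 m.
C/C_peak = exp(−Δx²/(2σ²)) = 0.45 ⇒ Δx = σ·√(−2 ln 0.45) = 7.850 × 1.264 = 9.922 m.
Width = 2Δx = 19.8 m.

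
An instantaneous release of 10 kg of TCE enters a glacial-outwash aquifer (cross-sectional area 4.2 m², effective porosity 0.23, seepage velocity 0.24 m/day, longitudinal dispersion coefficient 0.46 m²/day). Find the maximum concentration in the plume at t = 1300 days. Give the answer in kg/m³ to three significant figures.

0.119 kg/m³

The peak of an instantaneous 1D plume sits at x = vt; there the Gaussian factor is 1 and C_max = M/(n_e·A·√(4πDt)), where n_e·A is the pore area the mass is dissolved in.
√(4πDt) = √(4π × 0.46 × 1300) = 86.69 m, so C_max = 10/(0.23 × 4.2 × 86.69) = 0.119 kg/m³.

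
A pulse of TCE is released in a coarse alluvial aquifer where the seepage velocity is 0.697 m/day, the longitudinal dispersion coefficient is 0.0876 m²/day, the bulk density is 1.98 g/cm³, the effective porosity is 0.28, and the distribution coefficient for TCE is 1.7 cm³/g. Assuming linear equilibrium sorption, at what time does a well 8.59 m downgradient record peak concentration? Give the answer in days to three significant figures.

158 days

Retardation factor R = 1 + ρ_b·K_d/n = 1 + 1.98 × 1.7/0.28 = 13.02.
Sorption retards both mechanisms: v_R = v/R = 0.05353 m/day, D_R = D/R = 0.006728 m²/day.
Peak time from v_R²t² + 2D_R t − x² = 0: t = (√(D_R² + v_R²x²) − D_R)/v_R².
√(D_R² + v_R²x²) = √(0.006728² + 0.05353² × 8.59²) = 0.4599; v_R² = 0.002865.
t = (0.4599 − 0.006728)/0.002865 = 158 days.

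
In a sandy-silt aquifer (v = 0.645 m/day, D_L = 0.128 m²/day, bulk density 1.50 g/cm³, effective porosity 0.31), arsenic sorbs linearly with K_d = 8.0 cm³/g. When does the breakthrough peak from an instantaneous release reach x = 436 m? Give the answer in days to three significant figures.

26800 days

Retardation factor R = 1 + ρ_b·K_d/n = 1 + 1.50 × 8.0/0.31 = 39.71.
Sorption retards both mechanisms: v_R = v/R = 0.01624 m/day, D_R = D/R = 0.003223 m²/day.
Peak time from v_R²t² + 2D_R t − x² = 0: t = (√(D_R² + v_R²x²) − D_R)/v_R².
√(D_R² + v_R²x²) = √(0.003223² + 0.01624² × 436²) = 7.081; v_R² = 0.0002637.
t = (7.081 − 0.003223)/0.0002637 = 26800 days.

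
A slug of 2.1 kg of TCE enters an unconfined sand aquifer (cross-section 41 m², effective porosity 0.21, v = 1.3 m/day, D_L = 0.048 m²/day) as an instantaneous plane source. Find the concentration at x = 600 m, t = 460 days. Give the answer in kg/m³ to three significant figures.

For an instantaneous plane source, C(x,t) = M/(n_e·A·√(4πDt)) · exp(−(x−vt)²/(4Dt)), with n_e·A the pore (flow) area.
Plume center vt = 1.3 × 460 = 598 m, so the well at 600 m is 2 m downgradient of the peak.
√(4πDt) = 16.66 m, giving peak height M/(n_e·A·√(4πDt)) = 2.1/(0.21 × 41 × 16.66) = 0.01464 kg/m³.
(x−vt)²/(4Dt) = (2)²/(4 × 0.048 × 460) = 0.04529; exp(−0.04529) = 0.9557.
C = 0.01464 × 0.9557 = 0.0140 kg/m³.

0.0140 kg/m³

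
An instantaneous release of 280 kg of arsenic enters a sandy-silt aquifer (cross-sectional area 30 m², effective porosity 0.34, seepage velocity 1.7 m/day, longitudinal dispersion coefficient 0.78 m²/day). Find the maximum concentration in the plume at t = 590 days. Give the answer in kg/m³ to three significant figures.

The peak of an instantaneous 1D plume sits at x = vt; there the Gaussian factor is 1 and C_max = M/(n_e·A·√(4πDt)), where n_e·A is the pore area the mass is dissolved in.
√(4πDt) = √(4π × 0.78 × 590) = 76.05 m, so C_max = 280/(0.34 × 30 × 76.05) = 0.361 kg/m³.

0.361 kg/m³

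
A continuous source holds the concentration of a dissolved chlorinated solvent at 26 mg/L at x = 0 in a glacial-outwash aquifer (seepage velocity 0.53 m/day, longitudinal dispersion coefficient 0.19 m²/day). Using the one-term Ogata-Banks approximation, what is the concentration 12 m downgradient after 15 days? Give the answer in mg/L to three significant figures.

For a continuous step input, C/C₀ ≈ ½·erfc((x−vt)/(2√(Dt))).
vt = 0.53 × 15 = 7.95 m and 2√(Dt) = 2√(0.19 × 15) = 3.376 m.
Argument (x−vt)/(2√(Dt)) = (12 − 7.95)/3.376 = 1.200; ½·erfc(1.200) = 0.04484.
C = 26 × 0.04484 = 1.17 mg/L.

1.17 mg/L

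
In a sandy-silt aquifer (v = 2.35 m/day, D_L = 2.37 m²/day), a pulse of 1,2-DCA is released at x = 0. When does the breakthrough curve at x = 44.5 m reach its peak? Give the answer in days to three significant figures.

For the 1D instantaneous-source solution, setting ∂C/∂t = 0 at fixed x gives v²t² + 2Dt − x² = 0, so t = (√(D² + v²x²) − D)/v².
√(D² + v²x²) = √(2.37² + 2.35² × 44.5²) = 104.6; v² = 5.5225.
t = (104.6 − 2.37)/5.5225 = 18.5 days (vs. the pure-advection estimate x/v = 18.9 d).

18.5 days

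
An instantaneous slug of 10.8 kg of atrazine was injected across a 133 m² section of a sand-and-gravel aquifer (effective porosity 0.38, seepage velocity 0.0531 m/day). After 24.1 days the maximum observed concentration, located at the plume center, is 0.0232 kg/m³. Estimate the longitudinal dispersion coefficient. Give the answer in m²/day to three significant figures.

At the plume center C_max = M/(n_e·A·√(4πDt)), so D = M²/(4πt·(n_e·A·C_max)²).
n_e·A·C_max = 0.38 × 133 × 0.0232 = 1.173 kg/m.
D = 10.8²/(4π × 24.1 × 1.173²) = 0.280 m²/day.

0.280 m²/day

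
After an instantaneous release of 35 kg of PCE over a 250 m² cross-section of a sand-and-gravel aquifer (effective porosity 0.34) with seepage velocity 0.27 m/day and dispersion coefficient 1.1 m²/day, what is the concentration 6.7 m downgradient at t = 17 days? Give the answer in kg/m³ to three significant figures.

0.0253 kg/m³

For an instantaneous plane source, C(x,t) = M/(n_e·A·√(4πDt)) · exp(−(x−vt)²/(4Dt)), with n_e·A the pore (flow) area.
Plume center vt = 0.27 × 17 = 4.59 m, so the well at 6.7 m is 2.11 m downgradient of the peak.
√(4πDt) = 15.33 m, giving peak height M/(n_e·A·√(4πDt)) = 35/(0.34 × 250 × 15.33) = 0.02686 kg/m³.
(x−vt)²/(4Dt) = (2.11)²/(4 × 1.1 × 17) = 0.05952; exp(−0.05952) = 0.9422.
C = 0.02686 × 0.9422 = 0.0253 kg/m³.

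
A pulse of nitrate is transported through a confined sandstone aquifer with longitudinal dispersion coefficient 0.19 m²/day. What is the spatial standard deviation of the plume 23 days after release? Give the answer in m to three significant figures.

Dispersive spreading gives a Gaussian with σ² = 2Dt; advection only shifts the center.
σ = √(2 × 0.19 × 23) = 2.96 m.

2.96 m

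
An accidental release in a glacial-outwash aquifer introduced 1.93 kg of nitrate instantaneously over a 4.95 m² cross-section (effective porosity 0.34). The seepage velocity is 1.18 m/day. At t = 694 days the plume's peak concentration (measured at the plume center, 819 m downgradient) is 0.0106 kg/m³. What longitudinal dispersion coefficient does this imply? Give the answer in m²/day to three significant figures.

At the plume center C_max = M/(n_e·A·√(4πDt)), so D = M²/(4πt·(n_e·A·C_max)²).
n_e·A·C_max = 0.34 × 4.95 × 0.0106 = 0.01784 kg/m.
D = 1.93²/(4π × 694 × 0.01784²) = 1.34 m²/day.

1.34 m²/day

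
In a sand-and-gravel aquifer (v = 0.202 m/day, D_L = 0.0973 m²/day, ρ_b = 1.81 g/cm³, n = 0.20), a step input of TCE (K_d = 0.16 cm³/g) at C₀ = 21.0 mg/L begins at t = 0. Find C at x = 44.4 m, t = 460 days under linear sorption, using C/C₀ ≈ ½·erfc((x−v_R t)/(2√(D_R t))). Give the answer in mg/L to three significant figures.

Retardation factor R = 1 + ρ_b·K_d/n = 1 + 1.81 × 0.16/0.20 = 2.448.
Sorption retards both mechanisms: v_R = v/R = 0.08252 m/day, D_R = D/R = 0.03975 m²/day.
v_R·t = 0.08252 × 460 = 37.9592 m; 2√(D_R t) = 8.552 m; argument = (44.4 − 37.9592)/8.552 = 0.7531.
C = C₀ × ½·erfc(0.7531) = 21.0 × 0.1434 = 3.01 mg/L.

3.01 mg/L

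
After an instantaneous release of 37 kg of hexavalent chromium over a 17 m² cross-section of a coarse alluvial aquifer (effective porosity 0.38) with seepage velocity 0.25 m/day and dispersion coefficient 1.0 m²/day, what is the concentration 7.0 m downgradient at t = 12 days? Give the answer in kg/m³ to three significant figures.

For an instantaneous plane source, C(x,t) = M/(n_e·A·√(4πDt)) · exp(−(x−vt)²/(4Dt)), with n_e·A the pore (flow) area.
Plume center vt = 0.25 × 12 = 3 m, so the well at 7.0 m is 4 m downgradient of the peak.
√(4πDt) = 12.28 m, giving peak height M/(n_e·A·√(4πDt)) = 37/(0.38 × 17 × 12.28) = 0.4664 kg/m³.
(x−vt)²/(4Dt) = (4)²/(4 × 1.0 × 12) = 0.3333; exp(−0.3333) = 0.7166.
C = 0.4664 × 0.7166 = 0.334 kg/m³.

0.334 kg/m³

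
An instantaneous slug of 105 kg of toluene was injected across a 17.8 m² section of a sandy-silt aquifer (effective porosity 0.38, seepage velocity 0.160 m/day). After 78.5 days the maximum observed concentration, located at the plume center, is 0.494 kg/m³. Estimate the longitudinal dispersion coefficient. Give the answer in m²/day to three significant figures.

At the plume center C_max = M/(n_e·A·√(4πDt)), so D = M²/(4πt·(n_e·A·C_max)²).
n_e·A·C_max = 0.38 × 17.8 × 0.494 = 3.341 kg/m.
D = 105²/(4π × 78.5 × 3.341²) = 1.00 m²/day.

1.00 m²/day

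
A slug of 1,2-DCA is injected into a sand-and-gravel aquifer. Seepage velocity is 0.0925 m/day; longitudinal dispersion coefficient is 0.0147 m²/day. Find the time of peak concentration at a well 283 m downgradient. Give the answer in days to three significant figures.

For the 1D instantaneous-source solution, setting ∂C/∂t = 0 at fixed x gives v²t² + 2Dt − x² = 0, so t = (√(D² + v²x²) − D)/v².
√(D² + v²x²) = √(0.0147² + 0.0925² × 283²) = 26.18; v² = 0.00855625.
t = (26.18 − 0.0147)/0.00855625 = 3060 days (vs. the pure-advection estimate x/v = 3060 d).

3060 days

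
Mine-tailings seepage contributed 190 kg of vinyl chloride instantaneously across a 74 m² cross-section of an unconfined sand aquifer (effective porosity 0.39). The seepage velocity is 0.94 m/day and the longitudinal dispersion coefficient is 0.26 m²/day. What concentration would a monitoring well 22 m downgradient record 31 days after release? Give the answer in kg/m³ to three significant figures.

For an instantaneous plane source, C(x,t) = M/(n_e·A·√(4πDt)) · exp(−(x−vt)²/(4Dt)), with n_e·A the pore (flow) area.
Plume center vt = 0.94 × 31 = 29.14 m, so the well at 22 m is 7.14 m upgradient of the peak.
√(4πDt) = 10.06 m, giving peak height M/(n_e·A·√(4πDt)) = 190/(0.39 × 74 × 10.06) = 0.6544 kg/m³.
(x−vt)²/(4Dt) = (-7.14)²/(4 × 0.26 × 31) = 1.581; exp(−1.581) = 0.2058.
C = 0.6544 × 0.2058 = 0.135 kg/m³.

0.135 kg/m³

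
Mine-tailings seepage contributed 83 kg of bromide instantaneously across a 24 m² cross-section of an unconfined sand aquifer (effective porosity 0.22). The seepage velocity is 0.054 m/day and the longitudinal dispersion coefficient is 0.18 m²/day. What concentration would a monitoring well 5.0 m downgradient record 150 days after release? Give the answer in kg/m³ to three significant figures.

For an instantaneous plane source, C(x,t) = M/(n_e·A·√(4πDt)) · exp(−(x−vt)²/(4Dt)), with n_e·A the pore (flow) area.
Plume center vt = 0.054 × 150 = 8.1 m, so the well at 5.0 m is 3.1 m upgradient of the peak.
√(4πDt) = 18.42 m, giving peak height M/(n_e·A·√(4πDt)) = 83/(0.22 × 24 × 18.42) = 0.8534 kg/m³.
(x−vt)²/(4Dt) = (-3.1)²/(4 × 0.18 × 150) = 0.08898; exp(−0.08898) = 0.9149.
C = 0.8534 × 0.9149 = 0.781 kg/m³.

0.781 kg/m³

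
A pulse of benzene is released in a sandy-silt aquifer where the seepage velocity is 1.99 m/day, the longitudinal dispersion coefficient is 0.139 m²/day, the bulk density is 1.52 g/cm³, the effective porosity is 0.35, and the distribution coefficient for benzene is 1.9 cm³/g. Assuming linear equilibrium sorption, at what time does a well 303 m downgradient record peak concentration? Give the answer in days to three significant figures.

Retardation factor R = 1 + ρ_b·K_d/n = 1 + 1.52 × 1.9/0.35 = 9.251.
Sorption retards both mechanisms: v_R = v/R = 0.2151 m/day, D_R = D/R = 0.01503 m²/day.
Peak time from v_R²t² + 2D_R t − x² = 0: t = (√(D_R² + v_R²x²) − D_R)/v_R².
√(D_R² + v_R²x²) = √(0.01503² + 0.2151² × 303²) = 65.18; v_R² = 0.04627.
t = (65.18 − 0.01503)/0.04627 = 1410 days.

1410 days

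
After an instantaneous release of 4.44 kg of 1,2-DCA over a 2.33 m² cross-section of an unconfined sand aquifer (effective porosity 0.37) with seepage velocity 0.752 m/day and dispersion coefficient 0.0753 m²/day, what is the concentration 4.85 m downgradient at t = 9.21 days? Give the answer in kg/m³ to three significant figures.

For an instantaneous plane source, C(x,t) = M/(n_e·A·√(4πDt)) · exp(−(x−vt)²/(4Dt)), with n_e·A the pore (flow) area.
Plume center vt = 0.752 × 9.21 = 6.92592 m, so the well at 4.85 m is 2.07592 m upgradient of the peak.
√(4πDt) = 2.952 m, giving peak height M/(n_e·A·√(4πDt)) = 4.44/(0.37 × 2.33 × 2.952) = 1.745 kg/m³.
(x−vt)²/(4Dt) = (-2.07592)²/(4 × 0.0753 × 9.21) = 1.553; exp(−1.553) = 0.2116.
C = 1.745 × 0.2116 = 0.369 kg/m³.

0.369 kg/m³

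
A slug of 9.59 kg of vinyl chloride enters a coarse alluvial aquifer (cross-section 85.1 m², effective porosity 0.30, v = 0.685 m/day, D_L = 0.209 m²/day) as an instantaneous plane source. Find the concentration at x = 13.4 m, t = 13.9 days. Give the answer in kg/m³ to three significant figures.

For an instantaneous plane source, C(x,t) = M/(n_e·A·√(4πDt)) · exp(−(x−vt)²/(4Dt)), with n_e·A the pore (flow) area.
Plume center vt = 0.685 × 13.9 = 9.5215 m, so the well at 13.4 m is 3.8785 m downgradient of the peak.
√(4πDt) = 6.042 m, giving peak height M/(n_e·A·√(4πDt)) = 9.59/(0.30 × 85.1 × 6.042) = 0.06217 kg/m³.
(x−vt)²/(4Dt) = (3.8785)²/(4 × 0.209 × 13.9) = 1.295; exp(−1.295) = 0.2739.
C = 0.06217 × 0.2739 = 0.0170 kg/m³.

0.0170 kg/m³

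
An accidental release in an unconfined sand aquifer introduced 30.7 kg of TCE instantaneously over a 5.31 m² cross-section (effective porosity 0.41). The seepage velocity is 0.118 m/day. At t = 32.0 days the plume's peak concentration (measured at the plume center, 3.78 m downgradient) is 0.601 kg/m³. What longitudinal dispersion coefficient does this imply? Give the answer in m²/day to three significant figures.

At the plume center C_max = M/(n_e·A·√(4πDt)), so D = M²/(4πt·(n_e·A·C_max)²).
n_e·A·C_max = 0.41 × 5.31 × 0.601 = 1.308 kg/m.
D = 30.7²/(4π × 32.0 × 1.308²) = 1.37 m²/day.

1.37 m²/day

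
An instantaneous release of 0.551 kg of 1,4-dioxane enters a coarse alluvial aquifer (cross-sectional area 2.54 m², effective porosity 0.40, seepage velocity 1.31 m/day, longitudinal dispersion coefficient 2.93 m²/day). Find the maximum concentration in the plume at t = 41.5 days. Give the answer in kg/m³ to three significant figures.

The peak of an instantaneous 1D plume sits at x = vt; there the Gaussian factor is 1 and C_max = M/(n_e·A·√(4πDt)), where n_e·A is the pore area the mass is dissolved in.
√(4πDt) = √(4π × 2.93 × 41.5) = 39.09 m, so C_max = 0.551/(0.40 × 2.54 × 39.09) = 0.0139 kg/m³.

0.0139 kg/m³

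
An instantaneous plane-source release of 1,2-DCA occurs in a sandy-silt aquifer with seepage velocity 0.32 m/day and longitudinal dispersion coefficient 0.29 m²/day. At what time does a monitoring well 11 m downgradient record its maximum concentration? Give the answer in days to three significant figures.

31.7 days

For the 1D instantaneous-source solution, setting ∂C/∂t = 0 at fixed x gives v²t² + 2Dt − x² = 0, so t = (√(D² + v²x²) − D)/v².
√(D² + v²x²) = √(0.29² + 0.32² × 11²) = 3.532; v² = 0.1024.
t = (3.532 − 0.29)/0.1024 = 31.7 days (vs. the pure-advection estimate x/v = 34.4 d).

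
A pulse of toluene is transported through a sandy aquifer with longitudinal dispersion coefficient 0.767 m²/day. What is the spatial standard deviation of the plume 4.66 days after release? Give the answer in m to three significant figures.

2.67 m

Dispersive spreading gives a Gaussian with σ² = 2Dt; advection only shifts the center.
σ = √(2 × 0.767 × 4.66) = 2.67 m.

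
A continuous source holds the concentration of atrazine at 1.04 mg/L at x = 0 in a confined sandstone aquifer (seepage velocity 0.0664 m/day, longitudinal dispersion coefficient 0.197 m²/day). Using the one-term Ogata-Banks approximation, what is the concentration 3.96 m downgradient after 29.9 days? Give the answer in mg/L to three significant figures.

0.294 mg/L

For a continuous step input, C/C₀ ≈ ½·erfc((x−vt)/(2√(Dt))).
vt = 0.0664 × 29.9 = 1.98536 m and 2√(Dt) = 2√(0.197 × 29.9) = 4.854 m.
Argument (x−vt)/(2√(Dt)) = (3.96 − 1.98536)/4.854 = 0.4068; ½·erfc(0.4068) = 0.2825.
C = 1.04 × 0.2825 = 0.294 mg/L.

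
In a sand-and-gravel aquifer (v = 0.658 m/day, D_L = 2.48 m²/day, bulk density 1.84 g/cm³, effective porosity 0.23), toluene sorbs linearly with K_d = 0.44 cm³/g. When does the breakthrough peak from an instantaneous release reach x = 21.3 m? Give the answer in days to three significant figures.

123 days

Retardation factor R = 1 + ρ_b·K_d/n = 1 + 1.84 × 0.44/0.23 = 4.520.
Sorption retards both mechanisms: v_R = v/R = 0.1456 m/day, D_R = D/R = 0.5487 m²/day.
Peak time from v_R²t² + 2D_R t − x² = 0: t = (√(D_R² + v_R²x²) − D_R)/v_R².
√(D_R² + v_R²x²) = √(0.5487² + 0.1456² × 21.3²) = 3.149; v_R² = 0.02120.
t = (3.149 − 0.5487)/0.02120 = 123 days.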